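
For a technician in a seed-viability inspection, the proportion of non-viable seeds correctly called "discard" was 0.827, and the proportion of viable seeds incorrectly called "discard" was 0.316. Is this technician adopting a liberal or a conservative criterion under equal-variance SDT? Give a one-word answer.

liberal

z(H) = 0.942, z(FA) = -0.479
c = −½·(z(H) + z(FA)) = -0.2315
c < 0 → liberal criterion (biased toward responding “yes”).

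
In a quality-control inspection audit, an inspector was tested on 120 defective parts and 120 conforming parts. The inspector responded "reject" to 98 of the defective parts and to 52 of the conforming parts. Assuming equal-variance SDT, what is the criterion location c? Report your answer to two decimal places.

H = 98/120 = 0.8167
FA = 52/120 = 0.4333
z(0.8167) = 0.9029, z(0.4333) = -0.1680
c = −½·[z(H) + z(FA)] = −0.5 × (0.9029 + (-0.1680)) = -0.36745
c < 0: the inspector has a liberal response bias.

c = -0.37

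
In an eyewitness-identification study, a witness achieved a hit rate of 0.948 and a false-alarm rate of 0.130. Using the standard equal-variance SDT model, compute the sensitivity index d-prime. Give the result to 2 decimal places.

d-prime = 2.75

z(H) = 1.626
z(FA) = -1.126
d' = z(H) − z(FA) = 1.626 − (-1.126) = 2.752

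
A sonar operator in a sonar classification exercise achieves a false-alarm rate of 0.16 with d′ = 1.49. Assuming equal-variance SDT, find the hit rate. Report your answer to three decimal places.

z(false-alarm rate) = z(0.16) = -0.9945
z(H) = z(FA) + d' = -0.9945 + 1.49 = 0.4955
hit rate = Φ(0.4955) = 0.6899

hit rate = 0.690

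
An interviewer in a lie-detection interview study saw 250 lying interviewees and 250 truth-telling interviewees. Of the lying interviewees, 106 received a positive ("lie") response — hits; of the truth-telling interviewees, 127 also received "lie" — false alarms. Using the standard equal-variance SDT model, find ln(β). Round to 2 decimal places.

ln β = -0.02

H = 106/250 = 0.4240
FA = 127/250 = 0.5080
z(H) = -0.192
z(FA) = 0.020
ln β = −½·[z(H)² − z(FA)²] = −0.5 × (0.037 − 0.000) = -0.0185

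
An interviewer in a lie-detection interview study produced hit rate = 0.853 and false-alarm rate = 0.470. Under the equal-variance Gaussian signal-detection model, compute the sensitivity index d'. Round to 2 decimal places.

z(H) = 1.049
z(FA) = -0.075
d' = z(H) − z(FA) = 1.049 − (-0.075) = 1.124

d' = 1.12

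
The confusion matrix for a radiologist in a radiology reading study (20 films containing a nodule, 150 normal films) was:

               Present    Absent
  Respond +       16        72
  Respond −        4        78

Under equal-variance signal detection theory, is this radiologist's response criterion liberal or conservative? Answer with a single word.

z(H) = 0.842, z(FA) = -0.050
c = −½·(z(H) + z(FA)) = -0.396
c < 0 → liberal criterion (biased toward responding “yes”).

liberal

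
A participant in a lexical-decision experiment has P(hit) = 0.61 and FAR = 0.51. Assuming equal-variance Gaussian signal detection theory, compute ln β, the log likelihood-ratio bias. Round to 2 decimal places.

ln β = -0.04

z(0.61) = 0.279, z(0.51) = 0.025
ln β = −½·[z(H)² − z(FA)²] = −0.5 × (0.078 − 0.001) = -0.0385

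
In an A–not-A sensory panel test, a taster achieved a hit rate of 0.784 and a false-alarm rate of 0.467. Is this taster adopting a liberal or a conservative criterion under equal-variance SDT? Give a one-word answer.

z(H) = 0.786, z(FA) = -0.083
c = −½·(z(H) + z(FA)) = -0.3515
c < 0 → liberal criterion (biased toward responding “yes”).

liberal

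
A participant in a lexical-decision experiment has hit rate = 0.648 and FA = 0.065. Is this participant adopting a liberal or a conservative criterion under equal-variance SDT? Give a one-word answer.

z(H) = 0.380, z(FA) = -1.514
c = −½·(z(H) + z(FA)) = 0.567
c > 0 → conservative criterion (biased toward responding “no”).

conservative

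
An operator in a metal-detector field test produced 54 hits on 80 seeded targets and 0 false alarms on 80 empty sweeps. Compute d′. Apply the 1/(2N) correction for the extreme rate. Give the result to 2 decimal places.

d′ = 2.95

The false-alarm rate is 0/80 = 0, so apply the 1/(2N) correction: FA → 1/(2·80) = 0.00625.
z(H) = z(0.67500) = 0.454
z(FA) = z(0.00625) = -2.498
d' = 0.454 − (-2.498) = 2.952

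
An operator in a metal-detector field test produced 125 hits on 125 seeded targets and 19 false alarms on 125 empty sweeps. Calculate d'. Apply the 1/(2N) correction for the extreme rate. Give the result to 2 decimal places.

The hit rate is 125/125 = 1, so apply the 1/(2N) correction: H → 1 − 1/(2·125) = 0.99600.
z(H) = z(0.99600) = 2.652
z(FA) = z(0.15200) = -1.028
d' = 2.652 − (-1.028) = 3.680

d' = 3.68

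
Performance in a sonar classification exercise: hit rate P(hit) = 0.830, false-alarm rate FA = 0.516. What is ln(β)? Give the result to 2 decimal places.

Φ⁻¹(0.830) = 0.954, Φ⁻¹(0.516) = 0.040
ln β = −½·[z(H)² − z(FA)²] = −0.5 × (0.910 − 0.002) = -0.454

ln β = -0.45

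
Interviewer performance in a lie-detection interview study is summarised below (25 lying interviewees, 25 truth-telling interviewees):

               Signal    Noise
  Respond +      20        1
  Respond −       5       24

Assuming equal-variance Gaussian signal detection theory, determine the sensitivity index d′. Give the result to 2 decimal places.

H = 20/25 = 0.8000
FA = 1/25 = 0.0400
z(H) = z(0.8000) = 0.8416
z(FA) = z(0.0400) = -1.7507
d' = z(H) − z(FA) = 0.8416 − (-1.7507) = 2.5923

d′ = 2.59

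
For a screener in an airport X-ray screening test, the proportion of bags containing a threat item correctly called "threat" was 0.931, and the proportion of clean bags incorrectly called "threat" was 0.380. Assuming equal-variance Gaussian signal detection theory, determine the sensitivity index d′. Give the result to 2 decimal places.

Φ⁻¹(H) = Φ⁻¹(0.931) = 1.4833
Φ⁻¹(FA) = Φ⁻¹(0.380) = -0.3055
d' = z(H) − z(FA) = 1.4833 − (-0.3055) = 1.7888

d′ = 1.79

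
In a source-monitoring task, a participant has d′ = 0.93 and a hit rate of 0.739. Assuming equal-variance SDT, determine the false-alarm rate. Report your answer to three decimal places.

z(hit rate) = z(0.739) = 0.6403
z(FA) = z(H) − d' = 0.6403 − 0.93 = -0.2897
false-alarm rate = Φ(-0.2897) = 0.3860

false-alarm rate = 0.386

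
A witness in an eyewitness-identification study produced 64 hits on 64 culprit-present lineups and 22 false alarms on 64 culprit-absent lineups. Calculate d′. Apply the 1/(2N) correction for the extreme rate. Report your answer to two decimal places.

The hit rate is 64/64 = 1, so apply the 1/(2N) correction: H → 1 − 1/(2·64) = 0.99219.
z(H) = z(0.99219) = 2.418
z(FA) = z(0.34375) = -0.402
d' = 2.418 − (-0.402) = 2.820

d′ = 2.82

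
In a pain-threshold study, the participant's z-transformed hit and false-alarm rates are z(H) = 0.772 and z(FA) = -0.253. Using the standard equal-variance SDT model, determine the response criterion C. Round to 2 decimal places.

c = −½·[z(H) + z(FA)] = −½·(0.772 + (-0.253)) = -0.2595

C = -0.26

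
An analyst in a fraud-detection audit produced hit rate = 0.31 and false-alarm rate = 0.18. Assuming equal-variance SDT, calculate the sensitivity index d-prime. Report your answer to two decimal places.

z(0.31) = -0.4959, z(0.18) = -0.9154
d' = z(H) − z(FA) = -0.4959 − (-0.9154) = 0.4195

d-prime = 0.42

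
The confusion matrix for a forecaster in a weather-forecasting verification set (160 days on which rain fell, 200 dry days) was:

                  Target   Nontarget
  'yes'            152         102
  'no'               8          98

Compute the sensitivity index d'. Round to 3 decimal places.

H = 152/160 = 0.9500
FA = 102/200 = 0.5100
z(H) = z(0.9500) = 1.6449
z(FA) = z(0.5100) = 0.0251
d' = z(H) − z(FA) = 1.6449 − 0.0251 = 1.6198

d' = 1.620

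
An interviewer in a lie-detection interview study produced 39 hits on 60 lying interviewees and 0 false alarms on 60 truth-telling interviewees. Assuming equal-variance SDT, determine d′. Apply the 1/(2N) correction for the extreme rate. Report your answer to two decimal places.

The false-alarm rate is 0/60 = 0, so apply the 1/(2N) correction: FA → 1/(2·60) = 0.00833.
z(H) = z(0.65000) = 0.385
z(FA) = z(0.00833) = -2.394
d' = 0.385 − (-2.394) = 2.779

d′ = 2.78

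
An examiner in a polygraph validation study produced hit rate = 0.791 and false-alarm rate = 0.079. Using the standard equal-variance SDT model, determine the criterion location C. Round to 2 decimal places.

C = 0.30

z(H) = z(0.791) = 0.810
z(FA) = z(0.079) = -1.412
c = −½·[z(H) + z(FA)] = −0.5 × (0.810 + (-1.412)) = 0.301
c > 0: the examiner has a conservative response bias.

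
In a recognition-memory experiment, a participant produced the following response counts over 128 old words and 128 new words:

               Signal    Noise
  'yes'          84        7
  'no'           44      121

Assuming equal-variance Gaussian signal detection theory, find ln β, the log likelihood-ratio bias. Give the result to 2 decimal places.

ln β = 1.20

H = 84/128 = 0.6562
FA = 7/128 = 0.0547
z(H) = z(0.6562) = 0.402
z(FA) = z(0.0547) = -1.601
ln β = −½·[z(H)² − z(FA)²] = −0.5 × (0.162 − 2.563) = 1.2005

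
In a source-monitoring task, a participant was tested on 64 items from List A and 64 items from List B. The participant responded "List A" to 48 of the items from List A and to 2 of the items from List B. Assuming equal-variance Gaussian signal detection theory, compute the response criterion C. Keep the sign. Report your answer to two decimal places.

H = 48/64 = 0.7500
FA = 2/64 = 0.0312
z(0.7500) = 0.6745, z(0.0312) = -1.8634
c = −½·[z(H) + z(FA)] = −0.5 × (0.6745 + (-1.8634)) = 0.59445
c > 0: the participant has a conservative response bias.

C = 0.59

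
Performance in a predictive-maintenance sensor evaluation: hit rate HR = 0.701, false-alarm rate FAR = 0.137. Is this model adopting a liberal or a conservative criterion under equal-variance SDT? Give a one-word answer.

z(H) = 0.527, z(FA) = -1.094
c = −½·(z(H) + z(FA)) = 0.2835
c > 0 → conservative criterion (biased toward responding “no”).

conservative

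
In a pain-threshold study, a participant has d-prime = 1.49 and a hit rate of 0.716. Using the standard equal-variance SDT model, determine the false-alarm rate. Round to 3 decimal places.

false-alarm rate = 0.179

z(hit rate) = z(0.716) = 0.5710
z(FA) = z(H) − d' = 0.5710 − 1.49 = -0.9190
false-alarm rate = Φ(-0.9190) = 0.1790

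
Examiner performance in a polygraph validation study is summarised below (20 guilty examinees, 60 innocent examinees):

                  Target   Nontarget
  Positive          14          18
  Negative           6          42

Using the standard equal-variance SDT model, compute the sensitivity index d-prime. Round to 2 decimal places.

d-prime = 1.05

H = 14/20 = 0.7000
FA = 18/60 = 0.3000
Φ⁻¹(H) = 0.5244
Φ⁻¹(FA) = -0.5244
d' = z(H) − z(FA) = 0.5244 − (-0.5244) = 1.0488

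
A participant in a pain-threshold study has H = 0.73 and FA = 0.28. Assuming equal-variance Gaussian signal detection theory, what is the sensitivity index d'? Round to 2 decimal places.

z(H) = 0.613
z(FA) = -0.583
d' = z(H) − z(FA) = 0.613 − (-0.583) = 1.196

d' = 1.20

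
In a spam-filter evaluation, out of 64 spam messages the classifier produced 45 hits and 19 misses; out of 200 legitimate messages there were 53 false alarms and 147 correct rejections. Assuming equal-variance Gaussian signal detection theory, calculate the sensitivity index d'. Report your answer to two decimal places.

d' = 1.16

H = 45/64 = 0.7031
FA = 53/200 = 0.2650
z(H) = 0.533
z(FA) = -0.628
d' = z(H) − z(FA) = 0.533 − (-0.628) = 1.161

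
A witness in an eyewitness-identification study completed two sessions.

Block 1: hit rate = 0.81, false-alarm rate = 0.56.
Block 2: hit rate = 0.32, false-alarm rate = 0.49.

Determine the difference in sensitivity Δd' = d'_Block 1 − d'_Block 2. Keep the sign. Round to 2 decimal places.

Block 1: z(0.81) = 0.878, z(0.56) = 0.151, d' = 0.727
Block 2: z(0.32) = -0.468, z(0.49) = -0.025, d' = -0.443
Δd' = d'_Block 1 − d'_Block 2 = 0.727 − (-0.443) = 1.170
Block 1 has the higher sensitivity.

Δd' = 1.17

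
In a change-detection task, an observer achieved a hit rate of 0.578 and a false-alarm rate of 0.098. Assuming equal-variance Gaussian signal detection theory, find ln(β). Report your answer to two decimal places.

ln β = 0.82

z(H) = 0.197
z(FA) = -1.293
ln β = −½·[z(H)² − z(FA)²] = −0.5 × (0.039 − 1.672) = 0.8165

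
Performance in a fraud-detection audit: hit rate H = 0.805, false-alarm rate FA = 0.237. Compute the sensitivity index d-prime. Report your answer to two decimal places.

d-prime = 1.58

Φ⁻¹(H) = Φ⁻¹(0.805) = 0.8596
Φ⁻¹(FA) = Φ⁻¹(0.237) = -0.7160
d' = z(H) − z(FA) = 0.8596 − (-0.7160) = 1.5756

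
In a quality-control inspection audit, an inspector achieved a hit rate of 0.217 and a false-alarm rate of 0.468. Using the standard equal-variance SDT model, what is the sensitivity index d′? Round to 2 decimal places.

d′ = -0.70

z(H) = z(0.217) = -0.782
z(FA) = z(0.468) = -0.080
d' = z(H) − z(FA) = -0.782 − (-0.080) = -0.702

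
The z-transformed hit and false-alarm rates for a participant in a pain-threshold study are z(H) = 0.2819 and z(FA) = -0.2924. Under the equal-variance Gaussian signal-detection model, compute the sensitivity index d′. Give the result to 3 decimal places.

d' = z(H) − z(FA) = 0.2819 − (-0.2924) = 0.5743

d′ = 0.574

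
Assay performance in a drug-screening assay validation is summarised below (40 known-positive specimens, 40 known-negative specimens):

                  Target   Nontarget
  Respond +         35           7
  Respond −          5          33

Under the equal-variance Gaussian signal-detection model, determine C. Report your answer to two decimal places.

H = 35/40 = 0.8750
FA = 7/40 = 0.1750
Φ⁻¹(H) = 1.150
Φ⁻¹(FA) = -0.935
c = −½·[z(H) + z(FA)] = −0.5 × (1.150 + (-0.935)) = -0.1075

C = -0.11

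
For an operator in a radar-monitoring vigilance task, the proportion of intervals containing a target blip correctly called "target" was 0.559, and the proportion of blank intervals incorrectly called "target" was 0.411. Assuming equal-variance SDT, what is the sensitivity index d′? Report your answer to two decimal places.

d′ = 0.37

z(0.559) = 0.148, z(0.411) = -0.225
d' = z(H) − z(FA) = 0.148 − (-0.225) = 0.373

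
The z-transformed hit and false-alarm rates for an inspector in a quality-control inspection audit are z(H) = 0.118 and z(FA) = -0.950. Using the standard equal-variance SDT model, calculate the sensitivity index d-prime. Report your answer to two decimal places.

d-prime = 1.07

d' = z(H) − z(FA) = 0.118 − (-0.950) = 1.068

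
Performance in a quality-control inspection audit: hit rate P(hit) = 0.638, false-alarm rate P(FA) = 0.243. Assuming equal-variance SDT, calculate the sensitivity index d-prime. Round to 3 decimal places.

Φ⁻¹(H) = 0.3531
Φ⁻¹(FA) = -0.6967
d' = z(H) − z(FA) = 0.3531 − (-0.6967) = 1.0498

d-prime = 1.050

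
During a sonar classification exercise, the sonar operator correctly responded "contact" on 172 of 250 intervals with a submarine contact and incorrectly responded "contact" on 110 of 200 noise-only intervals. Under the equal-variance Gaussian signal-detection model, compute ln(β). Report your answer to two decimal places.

H = 172/250 = 0.6880
FA = 110/200 = 0.5500
z(0.6880) = 0.490, z(0.5500) = 0.126
ln β = −½·[z(H)² − z(FA)²] = −0.5 × (0.240 − 0.016) = -0.112

ln β = -0.11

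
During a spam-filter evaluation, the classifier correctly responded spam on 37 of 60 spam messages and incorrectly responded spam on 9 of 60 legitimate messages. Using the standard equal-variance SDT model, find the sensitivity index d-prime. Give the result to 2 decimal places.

H = 37/60 = 0.6167
FA = 9/60 = 0.1500
Φ⁻¹(H) = Φ⁻¹(0.6167) = 0.297
Φ⁻¹(FA) = Φ⁻¹(0.1500) = -1.036
d' = z(H) − z(FA) = 0.297 − (-1.036) = 1.333

d-prime = 1.33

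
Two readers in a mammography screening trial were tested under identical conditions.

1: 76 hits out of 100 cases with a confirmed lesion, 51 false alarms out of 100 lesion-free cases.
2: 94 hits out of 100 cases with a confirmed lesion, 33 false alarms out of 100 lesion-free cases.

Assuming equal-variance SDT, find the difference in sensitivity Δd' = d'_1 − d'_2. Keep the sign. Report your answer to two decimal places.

Δd' = -1.31

1: z(0.7600) = 0.706, z(0.5100) = 0.025, d' = 0.681
2: z(0.9400) = 1.555, z(0.3300) = -0.440, d' = 1.995
Δd' = d'_1 − d'_2 = 0.681 − 1.995 = -1.314
2 has the higher sensitivity.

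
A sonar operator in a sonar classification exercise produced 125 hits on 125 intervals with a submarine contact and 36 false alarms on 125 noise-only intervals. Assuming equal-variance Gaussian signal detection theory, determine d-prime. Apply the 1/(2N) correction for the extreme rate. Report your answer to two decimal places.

d-prime = 3.21

The hit rate is 125/125 = 1, so apply the 1/(2N) correction: H → 1 − 1/(2·125) = 0.99600.
z(H) = z(0.99600) = 2.652
z(FA) = z(0.28800) = -0.559
d' = 2.652 − (-0.559) = 3.211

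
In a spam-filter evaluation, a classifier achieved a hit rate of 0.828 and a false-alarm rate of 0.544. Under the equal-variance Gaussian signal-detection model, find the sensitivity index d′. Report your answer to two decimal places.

z(0.828) = 0.9463, z(0.544) = 0.1105
d' = z(H) − z(FA) = 0.9463 − 0.1105 = 0.8358

d′ = 0.84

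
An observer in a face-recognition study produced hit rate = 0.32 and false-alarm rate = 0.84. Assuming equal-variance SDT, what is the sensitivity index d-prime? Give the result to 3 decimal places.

z(0.32) = -0.4677, z(0.84) = 0.9945
d' = z(H) − z(FA) = -0.4677 − 0.9945 = -1.4622

d-prime = -1.462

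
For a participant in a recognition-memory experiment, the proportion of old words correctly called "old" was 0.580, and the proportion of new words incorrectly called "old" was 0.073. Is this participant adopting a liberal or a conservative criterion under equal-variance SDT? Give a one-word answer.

z(H) = 0.202, z(FA) = -1.454
c = −½·(z(H) + z(FA)) = 0.626
c > 0 → conservative criterion (biased toward responding “no”).

conservative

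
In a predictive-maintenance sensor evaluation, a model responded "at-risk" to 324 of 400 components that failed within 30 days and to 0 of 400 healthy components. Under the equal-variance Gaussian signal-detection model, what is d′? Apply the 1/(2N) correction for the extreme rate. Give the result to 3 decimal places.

d′ = 3.901

The false-alarm rate is 0/400 = 0, so apply the 1/(2N) correction: FA → 1/(2·400) = 0.00125.
z(H) = z(0.81000) = 0.8779
z(FA) = z(0.00125) = -3.0233
d' = 0.8779 − (-3.0233) = 3.9012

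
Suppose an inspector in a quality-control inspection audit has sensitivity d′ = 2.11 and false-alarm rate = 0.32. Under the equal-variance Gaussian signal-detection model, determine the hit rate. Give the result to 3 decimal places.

hit rate = 0.950

z(false-alarm rate) = z(0.32) = -0.4677
z(H) = z(FA) + d' = -0.4677 + 2.11 = 1.6423
hit rate = Φ(1.6423) = 0.9497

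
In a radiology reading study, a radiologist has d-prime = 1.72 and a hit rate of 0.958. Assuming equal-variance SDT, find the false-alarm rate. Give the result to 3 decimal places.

z(hit rate) = z(0.958) = 1.7279
z(FA) = z(H) − d' = 1.7279 − 1.72 = 0.0079
false-alarm rate = Φ(0.0079) = 0.5032

false-alarm rate = 0.503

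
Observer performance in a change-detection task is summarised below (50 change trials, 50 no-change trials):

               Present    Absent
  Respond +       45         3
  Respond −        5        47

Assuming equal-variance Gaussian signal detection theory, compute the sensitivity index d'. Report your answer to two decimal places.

d' = 2.84

H = 45/50 = 0.9000
FA = 3/50 = 0.0600
z(H) = 1.2816
z(FA) = -1.5548
d' = z(H) − z(FA) = 1.2816 − (-1.5548) = 2.8364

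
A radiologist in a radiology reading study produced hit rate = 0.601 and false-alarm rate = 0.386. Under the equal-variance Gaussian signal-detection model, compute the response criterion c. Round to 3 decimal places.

Φ⁻¹(0.601) = 0.2559, Φ⁻¹(0.386) = -0.2898
c = −½·[z(H) + z(FA)] = −0.5 × (0.2559 + (-0.2898)) = 0.01695
c > 0: the radiologist has a conservative response bias.

c = 0.017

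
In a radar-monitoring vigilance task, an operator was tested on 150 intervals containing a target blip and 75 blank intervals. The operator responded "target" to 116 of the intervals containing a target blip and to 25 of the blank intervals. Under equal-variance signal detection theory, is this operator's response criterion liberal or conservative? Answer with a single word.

liberal

z(H) = 0.750, z(FA) = -0.431
c = −½·(z(H) + z(FA)) = -0.1595
c < 0 → liberal criterion (biased toward responding “yes”).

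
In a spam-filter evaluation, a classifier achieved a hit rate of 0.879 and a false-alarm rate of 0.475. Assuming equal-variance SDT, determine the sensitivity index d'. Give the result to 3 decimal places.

d' = 1.233

Φ⁻¹(H) = Φ⁻¹(0.879) = 1.1700
Φ⁻¹(FA) = Φ⁻¹(0.475) = -0.0627
d' = z(H) − z(FA) = 1.1700 − (-0.0627) = 1.2327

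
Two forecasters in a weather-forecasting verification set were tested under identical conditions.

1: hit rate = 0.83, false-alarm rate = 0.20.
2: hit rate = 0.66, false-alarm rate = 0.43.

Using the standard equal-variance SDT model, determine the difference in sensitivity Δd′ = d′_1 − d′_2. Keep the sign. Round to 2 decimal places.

Δd′ = 1.21

1: z(0.83) = 0.954, z(0.20) = -0.842, d' = 1.796
2: z(0.66) = 0.412, z(0.43) = -0.176, d' = 0.588
Δd' = d'_1 − d'_2 = 1.796 − 0.588 = 1.208
1 has the higher sensitivity.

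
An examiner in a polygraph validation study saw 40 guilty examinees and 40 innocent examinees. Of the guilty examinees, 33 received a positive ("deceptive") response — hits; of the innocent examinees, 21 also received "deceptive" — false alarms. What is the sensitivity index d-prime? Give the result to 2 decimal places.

d-prime = 0.87

H = 33/40 = 0.8250
FA = 21/40 = 0.5250
z(H) = 0.9346
z(FA) = 0.0627
d' = z(H) − z(FA) = 0.9346 − 0.0627 = 0.8719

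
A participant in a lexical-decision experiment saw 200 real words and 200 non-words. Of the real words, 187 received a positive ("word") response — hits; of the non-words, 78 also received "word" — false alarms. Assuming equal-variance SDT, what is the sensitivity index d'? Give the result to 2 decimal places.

d' = 1.79

H = 187/200 = 0.9350
FA = 78/200 = 0.3900
z(0.9350) = 1.5141, z(0.3900) = -0.2793
d' = z(H) − z(FA) = 1.5141 − (-0.2793) = 1.7934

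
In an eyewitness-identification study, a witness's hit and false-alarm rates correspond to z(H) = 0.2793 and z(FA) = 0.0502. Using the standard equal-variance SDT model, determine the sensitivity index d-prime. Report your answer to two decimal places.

d' = z(H) − z(FA) = 0.2793 − 0.0502 = 0.2291

d-prime = 0.23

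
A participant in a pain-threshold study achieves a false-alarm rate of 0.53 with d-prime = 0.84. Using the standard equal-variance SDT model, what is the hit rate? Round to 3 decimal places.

z(false-alarm rate) = z(0.53) = 0.0753
z(H) = z(FA) + d' = 0.0753 + 0.84 = 0.9153
hit rate = Φ(0.9153) = 0.8200

hit rate = 0.820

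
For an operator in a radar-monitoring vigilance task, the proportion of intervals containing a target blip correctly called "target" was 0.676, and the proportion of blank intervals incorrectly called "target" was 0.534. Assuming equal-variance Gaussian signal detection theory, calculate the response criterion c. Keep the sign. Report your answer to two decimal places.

c = -0.27

z(H) = z(0.676) = 0.457
z(FA) = z(0.534) = 0.085
c = −½·[z(H) + z(FA)] = −0.5 × (0.457 + 0.085) = -0.271
c < 0: the operator has a liberal response bias.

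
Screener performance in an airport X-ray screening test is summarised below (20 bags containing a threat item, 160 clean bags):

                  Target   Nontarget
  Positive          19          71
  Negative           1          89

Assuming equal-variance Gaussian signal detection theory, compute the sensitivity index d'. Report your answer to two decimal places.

d' = 1.79

H = 19/20 = 0.9500
FA = 71/160 = 0.4437
Φ⁻¹(H) = Φ⁻¹(0.9500) = 1.6449
Φ⁻¹(FA) = Φ⁻¹(0.4437) = -0.1416
d' = z(H) − z(FA) = 1.6449 − (-0.1416) = 1.7865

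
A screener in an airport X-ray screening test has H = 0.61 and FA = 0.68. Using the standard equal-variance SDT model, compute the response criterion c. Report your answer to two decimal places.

c = -0.37

Φ⁻¹(H) = 0.2793
Φ⁻¹(FA) = 0.4677
c = −½·[z(H) + z(FA)] = −0.5 × (0.2793 + 0.4677) = -0.3735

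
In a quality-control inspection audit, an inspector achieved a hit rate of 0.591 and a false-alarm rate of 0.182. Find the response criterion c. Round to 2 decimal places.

c = 0.34

Φ⁻¹(0.591) = 0.2301, Φ⁻¹(0.182) = -0.9078
c = −½·[z(H) + z(FA)] = −0.5 × (0.2301 + (-0.9078)) = 0.33885
c > 0: the inspector has a conservative response bias.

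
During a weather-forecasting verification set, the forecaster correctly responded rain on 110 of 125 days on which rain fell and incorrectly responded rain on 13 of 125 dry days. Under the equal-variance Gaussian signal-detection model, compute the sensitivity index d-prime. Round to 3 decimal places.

H = 110/125 = 0.8800
FA = 13/125 = 0.1040
Φ⁻¹(0.8800) = 1.1750, Φ⁻¹(0.1040) = -1.2591
d' = z(H) − z(FA) = 1.1750 − (-1.2591) = 2.4341

d-prime = 2.434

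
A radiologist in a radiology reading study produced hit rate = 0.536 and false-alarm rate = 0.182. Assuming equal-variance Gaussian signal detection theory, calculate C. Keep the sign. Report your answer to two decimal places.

C = 0.41

Φ⁻¹(H) = Φ⁻¹(0.536) = 0.090
Φ⁻¹(FA) = Φ⁻¹(0.182) = -0.908
c = −½·[z(H) + z(FA)] = −0.5 × (0.090 + (-0.908)) = 0.409
c > 0: the radiologist has a conservative response bias.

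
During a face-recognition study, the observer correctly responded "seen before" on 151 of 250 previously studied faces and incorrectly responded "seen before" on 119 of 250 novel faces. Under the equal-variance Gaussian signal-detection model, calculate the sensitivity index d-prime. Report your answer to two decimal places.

H = 151/250 = 0.6040
FA = 119/250 = 0.4760
z(0.6040) = 0.2637, z(0.4760) = -0.0602
d' = z(H) − z(FA) = 0.2637 − (-0.0602) = 0.3239

d-prime = 0.32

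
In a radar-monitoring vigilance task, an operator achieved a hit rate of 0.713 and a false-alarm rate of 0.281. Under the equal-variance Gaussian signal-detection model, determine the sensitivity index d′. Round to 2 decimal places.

d′ = 1.14

z(0.713) = 0.5622, z(0.281) = -0.5799
d' = z(H) − z(FA) = 0.5622 − (-0.5799) = 1.1421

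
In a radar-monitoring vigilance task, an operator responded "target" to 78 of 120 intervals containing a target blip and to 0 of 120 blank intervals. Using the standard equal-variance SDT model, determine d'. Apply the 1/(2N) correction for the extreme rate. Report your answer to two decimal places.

d' = 3.02

The false-alarm rate is 0/120 = 0, so apply the 1/(2N) correction: FA → 1/(2·120) = 0.00417.
z(H) = z(0.65000) = 0.385
z(FA) = z(0.00417) = -2.638
d' = 0.385 − (-2.638) = 3.023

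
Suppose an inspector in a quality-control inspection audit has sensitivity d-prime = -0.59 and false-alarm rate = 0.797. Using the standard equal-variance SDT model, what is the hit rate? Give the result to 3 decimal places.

z(false-alarm rate) = z(0.797) = 0.8310
z(H) = z(FA) + d' = 0.8310 + (-0.59) = 0.2410
hit rate = Φ(0.2410) = 0.5952

hit rate = 0.595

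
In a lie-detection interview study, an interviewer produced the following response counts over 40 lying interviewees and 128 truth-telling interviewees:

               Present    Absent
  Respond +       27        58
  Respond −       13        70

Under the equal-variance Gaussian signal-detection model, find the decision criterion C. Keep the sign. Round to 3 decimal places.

H = 27/40 = 0.6750
FA = 58/128 = 0.4531
z(H) = z(0.6750) = 0.4538
z(FA) = z(0.4531) = -0.1178
c = −½·[z(H) + z(FA)] = −0.5 × (0.4538 + (-0.1178)) = -0.1680

C = -0.168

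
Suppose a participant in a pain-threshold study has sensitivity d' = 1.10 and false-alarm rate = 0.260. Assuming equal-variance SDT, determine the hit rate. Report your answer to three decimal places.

z(false-alarm rate) = z(0.260) = -0.6433
z(H) = z(FA) + d' = -0.6433 + 1.10 = 0.4567
hit rate = Φ(0.4567) = 0.6761

hit rate = 0.676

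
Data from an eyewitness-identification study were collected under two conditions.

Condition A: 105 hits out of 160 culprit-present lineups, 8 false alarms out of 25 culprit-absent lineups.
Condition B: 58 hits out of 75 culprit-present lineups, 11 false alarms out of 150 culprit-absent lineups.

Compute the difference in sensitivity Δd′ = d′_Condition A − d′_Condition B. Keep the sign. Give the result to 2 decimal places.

Δd′ = -1.33

Condition A: z(0.6562) = 0.402, z(0.3200) = -0.468, d' = 0.870
Condition B: z(0.7733) = 0.750, z(0.0733) = -1.452, d' = 2.202
Δd' = d'_Condition A − d'_Condition B = 0.870 − 2.202 = -1.332
Condition B has the higher sensitivity.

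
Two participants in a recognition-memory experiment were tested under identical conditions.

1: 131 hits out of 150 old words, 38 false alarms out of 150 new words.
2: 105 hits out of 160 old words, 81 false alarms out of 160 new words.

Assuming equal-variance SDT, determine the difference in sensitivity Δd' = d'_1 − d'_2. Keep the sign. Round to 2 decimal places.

1: z(0.8733) = 1.142, z(0.2533) = -0.664, d' = 1.806
2: z(0.6562) = 0.402, z(0.5062) = 0.016, d' = 0.386
Δd' = d'_1 − d'_2 = 1.806 − 0.386 = 1.420
1 has the higher sensitivity.

Δd' = 1.42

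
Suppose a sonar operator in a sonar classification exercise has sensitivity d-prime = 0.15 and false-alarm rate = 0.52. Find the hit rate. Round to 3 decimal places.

z(false-alarm rate) = z(0.52) = 0.0502
z(H) = z(FA) + d' = 0.0502 + 0.15 = 0.2002
hit rate = Φ(0.2002) = 0.5793

hit rate = 0.579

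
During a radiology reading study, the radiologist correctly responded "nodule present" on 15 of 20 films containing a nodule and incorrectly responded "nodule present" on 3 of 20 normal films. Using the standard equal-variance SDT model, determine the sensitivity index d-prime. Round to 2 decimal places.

d-prime = 1.71

H = 15/20 = 0.7500
FA = 3/20 = 0.1500
z(H) = 0.674
z(FA) = -1.036
d' = z(H) − z(FA) = 0.674 − (-1.036) = 1.710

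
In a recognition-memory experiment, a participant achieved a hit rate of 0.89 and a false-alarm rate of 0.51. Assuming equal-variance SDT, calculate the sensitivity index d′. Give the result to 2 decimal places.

d′ = 1.20

Φ⁻¹(H) = Φ⁻¹(0.89) = 1.2265
Φ⁻¹(FA) = Φ⁻¹(0.51) = 0.0251
d' = z(H) − z(FA) = 1.2265 − 0.0251 = 1.2014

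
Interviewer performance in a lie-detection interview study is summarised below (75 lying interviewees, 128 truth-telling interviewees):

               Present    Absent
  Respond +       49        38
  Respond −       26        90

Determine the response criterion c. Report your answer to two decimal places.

c = 0.07

H = 49/75 = 0.6533
FA = 38/128 = 0.2969
Φ⁻¹(0.6533) = 0.394, Φ⁻¹(0.2969) = -0.533
c = −½·[z(H) + z(FA)] = −0.5 × (0.394 + (-0.533)) = 0.0695
c > 0: the interviewer has a conservative response bias.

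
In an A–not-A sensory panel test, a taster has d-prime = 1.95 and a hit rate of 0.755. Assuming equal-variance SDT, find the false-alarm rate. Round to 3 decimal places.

z(hit rate) = z(0.755) = 0.6903
z(FA) = z(H) − d' = 0.6903 − 1.95 = -1.2597
false-alarm rate = Φ(-1.2597) = 0.1039

false-alarm rate = 0.104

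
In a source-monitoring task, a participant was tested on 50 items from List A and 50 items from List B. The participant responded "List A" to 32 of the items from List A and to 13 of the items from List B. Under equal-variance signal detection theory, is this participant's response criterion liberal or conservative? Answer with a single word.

z(H) = 0.358, z(FA) = -0.643
c = −½·(z(H) + z(FA)) = 0.1425
c > 0 → conservative criterion (biased toward responding “no”).

conservative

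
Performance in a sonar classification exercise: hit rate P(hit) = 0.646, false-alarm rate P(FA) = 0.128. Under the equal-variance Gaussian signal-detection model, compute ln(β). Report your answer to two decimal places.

z(H) = z(0.646) = 0.375
z(FA) = z(0.128) = -1.136
ln β = −½·[z(H)² − z(FA)²] = −0.5 × (0.141 − 1.290) = 0.5745

ln β = 0.57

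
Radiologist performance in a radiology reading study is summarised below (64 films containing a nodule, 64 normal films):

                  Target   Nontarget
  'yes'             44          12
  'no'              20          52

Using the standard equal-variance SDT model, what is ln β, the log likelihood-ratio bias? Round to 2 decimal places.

H = 44/64 = 0.6875
FA = 12/64 = 0.1875
Φ⁻¹(0.6875) = 0.489, Φ⁻¹(0.1875) = -0.887
ln β = −½·[z(H)² − z(FA)²] = −0.5 × (0.239 − 0.787) = 0.274

ln β = 0.27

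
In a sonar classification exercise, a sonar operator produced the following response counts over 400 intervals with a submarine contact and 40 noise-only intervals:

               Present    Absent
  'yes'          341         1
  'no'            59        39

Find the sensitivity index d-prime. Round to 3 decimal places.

d-prime = 3.007

H = 341/400 = 0.8525
FA = 1/40 = 0.0250
Φ⁻¹(H) = Φ⁻¹(0.8525) = 1.0472
Φ⁻¹(FA) = Φ⁻¹(0.0250) = -1.9600
d' = z(H) − z(FA) = 1.0472 − (-1.9600) = 3.0072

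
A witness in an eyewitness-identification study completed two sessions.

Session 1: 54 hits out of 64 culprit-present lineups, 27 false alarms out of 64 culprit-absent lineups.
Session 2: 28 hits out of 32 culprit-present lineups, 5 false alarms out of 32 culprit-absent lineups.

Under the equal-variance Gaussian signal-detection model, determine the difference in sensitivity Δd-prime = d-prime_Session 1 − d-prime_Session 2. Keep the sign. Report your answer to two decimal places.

Session 1: z(0.8438) = 1.010, z(0.4219) = -0.197, d' = 1.207
Session 2: z(0.8750) = 1.150, z(0.1562) = -1.010, d' = 2.160
Δd' = d'_Session 1 − d'_Session 2 = 1.207 − 2.160 = -0.953
Session 2 has the higher sensitivity.

Δd-prime = -0.95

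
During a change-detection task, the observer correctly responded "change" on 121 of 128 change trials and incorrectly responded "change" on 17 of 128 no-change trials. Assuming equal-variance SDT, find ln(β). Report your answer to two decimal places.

ln β = -0.66

H = 121/128 = 0.9453
FA = 17/128 = 0.1328
z(0.9453) = 1.601, z(0.1328) = -1.113
ln β = −½·[z(H)² − z(FA)²] = −0.5 × (2.563 − 1.239) = -0.662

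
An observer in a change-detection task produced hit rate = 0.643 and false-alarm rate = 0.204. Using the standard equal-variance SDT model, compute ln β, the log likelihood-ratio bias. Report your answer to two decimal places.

ln β = 0.28

z(H) = 0.366
z(FA) = -0.827
ln β = −½·[z(H)² − z(FA)²] = −0.5 × (0.134 − 0.684) = 0.275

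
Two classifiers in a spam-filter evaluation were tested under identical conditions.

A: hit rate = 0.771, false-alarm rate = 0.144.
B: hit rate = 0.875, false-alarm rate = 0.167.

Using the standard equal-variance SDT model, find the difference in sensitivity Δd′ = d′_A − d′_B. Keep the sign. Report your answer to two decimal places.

A: z(0.771) = 0.742, z(0.144) = -1.063, d' = 1.805
B: z(0.875) = 1.150, z(0.167) = -0.966, d' = 2.116
Δd' = d'_A − d'_B = 1.805 − 2.116 = -0.311
B has the higher sensitivity.

Δd′ = -0.31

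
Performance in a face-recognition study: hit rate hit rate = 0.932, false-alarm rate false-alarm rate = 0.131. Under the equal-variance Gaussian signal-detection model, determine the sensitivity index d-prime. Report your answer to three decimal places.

d-prime = 2.613

Φ⁻¹(H) = Φ⁻¹(0.932) = 1.4909
Φ⁻¹(FA) = Φ⁻¹(0.131) = -1.1217
d' = z(H) − z(FA) = 1.4909 − (-1.1217) = 2.6126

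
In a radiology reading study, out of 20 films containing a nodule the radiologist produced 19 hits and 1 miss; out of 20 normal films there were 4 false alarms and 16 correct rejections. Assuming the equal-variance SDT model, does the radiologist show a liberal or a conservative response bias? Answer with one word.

liberal

z(H) = 1.645, z(FA) = -0.842
c = −½·(z(H) + z(FA)) = -0.4015
c < 0 → liberal criterion (biased toward responding “yes”).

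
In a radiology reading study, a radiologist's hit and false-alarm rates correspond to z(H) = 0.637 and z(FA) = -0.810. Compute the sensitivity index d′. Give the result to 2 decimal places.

d′ = 1.45

d' = z(H) − z(FA) = 0.637 − (-0.810) = 1.447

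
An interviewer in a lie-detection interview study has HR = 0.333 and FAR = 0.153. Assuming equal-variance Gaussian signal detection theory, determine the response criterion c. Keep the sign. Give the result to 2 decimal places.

z(H) = -0.4316
z(FA) = -1.0237
c = −½·[z(H) + z(FA)] = −0.5 × (-0.4316 + (-1.0237)) = 0.72765

c = 0.73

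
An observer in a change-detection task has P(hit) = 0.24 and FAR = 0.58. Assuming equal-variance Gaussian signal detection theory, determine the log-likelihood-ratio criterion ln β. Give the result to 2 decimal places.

ln β = -0.23

Φ⁻¹(H) = Φ⁻¹(0.24) = -0.706
Φ⁻¹(FA) = Φ⁻¹(0.58) = 0.202
ln β = −½·[z(H)² − z(FA)²] = −0.5 × (0.498 − 0.041) = -0.2285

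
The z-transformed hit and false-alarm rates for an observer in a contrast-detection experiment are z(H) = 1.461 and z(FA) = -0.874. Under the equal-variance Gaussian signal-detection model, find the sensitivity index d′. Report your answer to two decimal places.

d′ = 2.34

d' = z(H) − z(FA) = 1.461 − (-0.874) = 2.335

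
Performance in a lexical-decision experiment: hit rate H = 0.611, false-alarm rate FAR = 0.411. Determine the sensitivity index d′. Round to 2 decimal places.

z(H) = 0.282
z(FA) = -0.225
d' = z(H) − z(FA) = 0.282 − (-0.225) = 0.507

d′ = 0.51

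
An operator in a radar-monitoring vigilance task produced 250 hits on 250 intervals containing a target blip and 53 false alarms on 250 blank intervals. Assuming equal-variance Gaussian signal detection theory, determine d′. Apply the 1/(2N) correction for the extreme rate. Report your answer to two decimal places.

d′ = 3.68

The hit rate is 250/250 = 1, so apply the 1/(2N) correction: H → 1 − 1/(2·250) = 0.99800.
z(H) = z(0.99800) = 2.878
z(FA) = z(0.21200) = -0.800
d' = 2.878 − (-0.800) = 3.678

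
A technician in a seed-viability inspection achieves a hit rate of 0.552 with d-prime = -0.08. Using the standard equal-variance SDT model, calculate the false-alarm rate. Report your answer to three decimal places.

false-alarm rate = 0.583

z(hit rate) = z(0.552) = 0.1307
z(FA) = z(H) − d' = 0.1307 − (-0.08) = 0.2107
false-alarm rate = Φ(0.2107) = 0.5834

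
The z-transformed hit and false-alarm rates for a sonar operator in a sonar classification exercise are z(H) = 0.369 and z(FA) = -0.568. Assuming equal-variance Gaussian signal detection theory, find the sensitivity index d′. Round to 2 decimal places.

d′ = 0.94

d' = z(H) − z(FA) = 0.369 − (-0.568) = 0.937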